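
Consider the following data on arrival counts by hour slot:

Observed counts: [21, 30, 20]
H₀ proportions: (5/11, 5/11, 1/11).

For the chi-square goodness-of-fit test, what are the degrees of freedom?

df = k − 1 = 3 − 1 = 2

degrees of freedom = 2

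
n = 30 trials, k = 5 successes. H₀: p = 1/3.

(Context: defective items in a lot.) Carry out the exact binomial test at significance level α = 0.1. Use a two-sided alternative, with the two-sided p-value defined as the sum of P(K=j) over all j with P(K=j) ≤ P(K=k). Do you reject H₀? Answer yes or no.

reject H₀: yes

Exact binomial: n=30, k=5, p₀=1/3=0.3333
P(X=j) = C(n,j)·p₀^j·(1−p₀)^(n−j); p = Σ P(X=j) over j with P(X=j) ≤ P(X=5)
p-value (two-sided) = 0.05425
At α=0.1: p < α → reject H₀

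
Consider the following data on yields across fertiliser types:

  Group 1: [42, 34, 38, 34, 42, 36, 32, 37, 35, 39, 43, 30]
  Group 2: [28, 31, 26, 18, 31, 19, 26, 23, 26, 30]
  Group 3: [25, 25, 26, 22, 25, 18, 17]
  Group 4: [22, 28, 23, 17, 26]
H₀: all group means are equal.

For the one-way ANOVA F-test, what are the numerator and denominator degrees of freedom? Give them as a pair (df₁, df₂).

degrees of freedom = [3, 30]

k = 4 groups, N = 34 total
df = (k−1, N−k) = (4−1, 34−4) = (3, 30)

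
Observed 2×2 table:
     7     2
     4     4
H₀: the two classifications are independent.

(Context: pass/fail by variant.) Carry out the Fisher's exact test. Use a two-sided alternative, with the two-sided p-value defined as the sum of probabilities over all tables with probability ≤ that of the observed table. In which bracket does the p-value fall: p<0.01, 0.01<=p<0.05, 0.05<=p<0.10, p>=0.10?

p-value bracket: p>=0.10

Margins: r₁=9, r₂=8, c₁=11, c₂=6, n=17
p_obs = C(9,7)·C(8,4)/C(17,11); sum pmf over tables with pmf ≤ p_obs
p-value (two-sided) = 0.33484
→ bracket: p>=0.10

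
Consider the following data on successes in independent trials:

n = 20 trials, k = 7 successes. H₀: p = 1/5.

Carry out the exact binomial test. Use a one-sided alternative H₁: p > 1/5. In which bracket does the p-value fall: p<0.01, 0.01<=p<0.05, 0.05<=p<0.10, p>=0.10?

Exact binomial: n=20, k=7, p₀=1/5=0.2000
P(X≥7) from Σ C(n,i)·p₀^i·(1−p₀)^(n−i)
p-value (one-sided, H₁ greater) = 0.08669
→ bracket: 0.05<=p<0.10

p-value bracket: 0.05<=p<0.10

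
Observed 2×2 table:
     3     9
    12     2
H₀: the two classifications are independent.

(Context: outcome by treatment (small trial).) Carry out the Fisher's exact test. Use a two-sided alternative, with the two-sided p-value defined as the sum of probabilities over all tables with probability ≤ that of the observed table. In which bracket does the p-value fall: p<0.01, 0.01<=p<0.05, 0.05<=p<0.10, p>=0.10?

p-value bracket: p<0.01

Margins: r₁=12, r₂=14, c₁=15, c₂=11, n=26
p_obs = C(12,3)·C(14,12)/C(26,15); sum pmf over tables with pmf ≤ p_obs
p-value (two-sided) = 0.00431
→ bracket: p<0.01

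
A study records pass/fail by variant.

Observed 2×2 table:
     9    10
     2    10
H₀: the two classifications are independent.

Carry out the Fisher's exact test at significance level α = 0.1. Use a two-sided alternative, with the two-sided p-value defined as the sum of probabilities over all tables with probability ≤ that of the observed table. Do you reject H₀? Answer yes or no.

Margins: r₁=19, r₂=12, c₁=11, c₂=20, n=31
p_obs = C(19,9)·C(12,2)/C(31,11); sum pmf over tables with pmf ≤ p_obs
p-value (two-sided) = 0.12837
At α=0.1: p ≥ α → fail to reject H₀

reject H₀: no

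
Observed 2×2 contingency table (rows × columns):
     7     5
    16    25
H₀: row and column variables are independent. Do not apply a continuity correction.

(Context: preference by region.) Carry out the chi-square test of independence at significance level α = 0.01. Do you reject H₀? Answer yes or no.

reject H₀: no

Row totals [12, 41], col totals [23, 30], n=53
χ² = (7−5.21)²/5.21 + (5−6.79)²/6.79 + (16−17.79)²/17.79 + (25−23.21)²/23.21 = 1.4090
df = 1
p-value (upper-tail) = 0.23522
At α=0.01: p ≥ α → fail to reject H₀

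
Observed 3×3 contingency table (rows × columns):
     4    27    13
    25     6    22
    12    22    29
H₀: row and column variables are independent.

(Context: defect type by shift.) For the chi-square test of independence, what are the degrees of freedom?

degrees of freedom = 4

df = (r−1)(c−1) = (3−1)·(3−1) = 4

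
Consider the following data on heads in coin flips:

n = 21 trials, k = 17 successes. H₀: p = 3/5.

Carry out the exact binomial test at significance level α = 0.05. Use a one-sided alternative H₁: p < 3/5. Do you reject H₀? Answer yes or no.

Exact binomial: n=21, k=17, p₀=3/5=0.6000
P(X≤17) from Σ C(n,i)·p₀^i·(1−p₀)^(n−i)
p-value (one-sided, H₁ less) = 0.98898
At α=0.05: p ≥ α → fail to reject H₀

reject H₀: no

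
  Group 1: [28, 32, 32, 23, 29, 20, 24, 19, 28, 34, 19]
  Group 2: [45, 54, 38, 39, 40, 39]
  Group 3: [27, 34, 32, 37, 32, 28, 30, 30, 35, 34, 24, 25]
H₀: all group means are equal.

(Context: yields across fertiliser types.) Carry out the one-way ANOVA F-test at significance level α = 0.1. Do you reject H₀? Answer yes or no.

reject H₀: yes

Group means [26.18, 42.50, 30.67], grand mean 31.414
SSB = Σnᵢ(x̄ᵢ−x̄)² = 1045.231; SSW = ΣΣ(x−x̄ᵢ)² = 671.803
MSB = 1045.231/2 = 522.6157; MSW = 671.803/26 = 25.8386
F = MSB/MSW = 20.2262
df = (2, 26)
p-value (upper-tail) = 0.00001
At α=0.1: p < α → reject H₀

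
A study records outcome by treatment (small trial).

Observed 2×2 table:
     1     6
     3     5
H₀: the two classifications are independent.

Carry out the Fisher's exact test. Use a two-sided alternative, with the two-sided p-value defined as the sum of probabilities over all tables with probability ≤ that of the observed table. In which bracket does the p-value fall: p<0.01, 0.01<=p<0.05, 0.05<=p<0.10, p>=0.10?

p-value bracket: p>=0.10

Margins: r₁=7, r₂=8, c₁=4, c₂=11, n=15
p_obs = C(7,1)·C(8,3)/C(15,4); sum pmf over tables with pmf ≤ p_obs
p-value (two-sided) = 0.56923
→ bracket: p>=0.10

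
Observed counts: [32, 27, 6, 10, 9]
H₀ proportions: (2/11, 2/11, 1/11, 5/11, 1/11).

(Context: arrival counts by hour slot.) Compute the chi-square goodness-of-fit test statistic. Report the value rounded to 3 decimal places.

test statistic = 48.720

n = 84; E_i = n·p_i = [15.27, 15.27, 7.64, 38.18, 7.64]
χ² = (32−15.27)²/15.27 + (27−15.27)²/15.27 + (6−7.64)²/7.64 + (10−38.18)²/38.18 + (9−7.64)²/7.64 = 48.7202
df = 4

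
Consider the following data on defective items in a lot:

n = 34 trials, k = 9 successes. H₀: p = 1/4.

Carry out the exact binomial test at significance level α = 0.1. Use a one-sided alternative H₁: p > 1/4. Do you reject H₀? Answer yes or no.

Exact binomial: n=34, k=9, p₀=1/4=0.2500
P(X≥9) from Σ C(n,i)·p₀^i·(1−p₀)^(n−i)
p-value (one-sided, H₁ greater) = 0.48661
At α=0.1: p ≥ α → fail to reject H₀

reject H₀: no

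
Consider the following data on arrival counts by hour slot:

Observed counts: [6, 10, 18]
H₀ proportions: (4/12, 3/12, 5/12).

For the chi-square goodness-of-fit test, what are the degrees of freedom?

degrees of freedom = 2

df = k − 1 = 3 − 1 = 2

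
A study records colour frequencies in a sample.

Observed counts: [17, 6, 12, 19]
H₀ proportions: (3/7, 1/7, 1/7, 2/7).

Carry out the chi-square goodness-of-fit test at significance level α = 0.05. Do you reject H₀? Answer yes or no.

n = 54; E_i = n·p_i = [23.14, 7.71, 7.71, 15.43]
χ² = (17−23.14)²/23.14 + (6−7.71)²/7.71 + (12−7.71)²/7.71 + (19−15.43)²/15.43 = 5.2191
df = 3
p-value (upper-tail) = 0.15644
At α=0.05: p ≥ α → fail to reject H₀

reject H₀: no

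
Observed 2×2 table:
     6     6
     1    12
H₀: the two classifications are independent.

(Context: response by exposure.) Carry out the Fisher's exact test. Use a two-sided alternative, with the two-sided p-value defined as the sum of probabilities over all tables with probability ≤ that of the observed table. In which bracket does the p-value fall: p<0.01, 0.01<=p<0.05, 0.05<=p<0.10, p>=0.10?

p-value bracket: 0.01<=p<0.05

Margins: r₁=12, r₂=13, c₁=7, c₂=18, n=25
p_obs = C(12,6)·C(13,1)/C(25,7); sum pmf over tables with pmf ≤ p_obs
p-value (two-sided) = 0.03021
→ bracket: 0.01<=p<0.05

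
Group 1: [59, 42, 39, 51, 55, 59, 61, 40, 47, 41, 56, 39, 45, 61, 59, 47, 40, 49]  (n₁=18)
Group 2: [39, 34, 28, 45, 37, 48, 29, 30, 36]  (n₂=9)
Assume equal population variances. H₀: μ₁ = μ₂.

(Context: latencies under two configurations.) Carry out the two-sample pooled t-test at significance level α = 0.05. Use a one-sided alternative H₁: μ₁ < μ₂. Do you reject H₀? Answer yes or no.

x̄₁=49.444, s₁=8.305, n₁=18
x̄₂=36.222, s₂=6.960, n₂=9
s_p² = [17·8.305² + 8·6.960²]/25 = 62.4000
SE = √(s_p²·(1/18+1/9)) = 3.2249
t = (49.444−36.222)/3.2249 = 4.1000
df = 25
p-value (one-sided, H₁ less) = 0.99981
At α=0.05: p ≥ α → fail to reject H₀

reject H₀: no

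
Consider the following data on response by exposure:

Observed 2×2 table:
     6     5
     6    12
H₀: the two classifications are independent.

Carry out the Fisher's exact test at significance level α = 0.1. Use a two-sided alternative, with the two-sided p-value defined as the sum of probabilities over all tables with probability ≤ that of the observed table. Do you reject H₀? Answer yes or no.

Margins: r₁=11, r₂=18, c₁=12, c₂=17, n=29
p_obs = C(11,6)·C(18,6)/C(29,12); sum pmf over tables with pmf ≤ p_obs
p-value (two-sided) = 0.43844
At α=0.1: p ≥ α → fail to reject H₀

reject H₀: no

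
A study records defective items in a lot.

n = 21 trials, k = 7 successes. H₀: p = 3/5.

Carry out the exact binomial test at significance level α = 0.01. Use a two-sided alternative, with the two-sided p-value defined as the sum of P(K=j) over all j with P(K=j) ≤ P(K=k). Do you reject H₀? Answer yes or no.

reject H₀: no

Exact binomial: n=21, k=7, p₀=3/5=0.6000
P(X=j) = C(n,j)·p₀^j·(1−p₀)^(n−j); p = Σ P(X=j) over j with P(X=j) ≤ P(X=7)
p-value (two-sided) = 0.02331
At α=0.01: p ≥ α → fail to reject H₀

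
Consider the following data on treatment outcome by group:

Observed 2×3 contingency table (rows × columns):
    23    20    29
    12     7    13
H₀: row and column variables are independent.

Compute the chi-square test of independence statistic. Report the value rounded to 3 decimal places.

Row totals [72, 32], col totals [35, 27, 42], n=104
χ² = (23−24.23)²/24.23 + (20−18.69)²/18.69 + (29−29.08)²/29.08 + (12−10.77)²/10.77 + (7−8.31)²/8.31 + (13−12.92)²/12.92 = 0.5012
df = 2

test statistic = 0.501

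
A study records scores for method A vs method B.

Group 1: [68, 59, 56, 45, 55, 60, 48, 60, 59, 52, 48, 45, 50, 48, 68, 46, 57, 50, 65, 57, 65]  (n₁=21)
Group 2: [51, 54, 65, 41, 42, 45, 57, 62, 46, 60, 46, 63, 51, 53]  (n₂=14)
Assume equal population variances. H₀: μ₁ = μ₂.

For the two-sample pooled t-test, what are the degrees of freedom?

df = n₁ + n₂ − 2 = 21 + 14 − 2 = 33

degrees of freedom = 33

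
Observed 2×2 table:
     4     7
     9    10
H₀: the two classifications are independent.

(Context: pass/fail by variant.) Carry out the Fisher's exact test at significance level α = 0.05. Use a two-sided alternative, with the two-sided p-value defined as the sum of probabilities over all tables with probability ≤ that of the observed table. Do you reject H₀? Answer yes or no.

reject H₀: no

Margins: r₁=11, r₂=19, c₁=13, c₂=17, n=30
p_obs = C(11,4)·C(19,9)/C(30,13); sum pmf over tables with pmf ≤ p_obs
p-value (two-sided) = 0.70843
At α=0.05: p ≥ α → fail to reject H₀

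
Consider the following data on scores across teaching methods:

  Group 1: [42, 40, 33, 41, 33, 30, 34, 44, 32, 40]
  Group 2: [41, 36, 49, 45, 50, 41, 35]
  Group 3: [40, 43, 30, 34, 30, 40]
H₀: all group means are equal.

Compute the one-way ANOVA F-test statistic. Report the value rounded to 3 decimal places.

Group means [36.90, 42.43, 36.17], grand mean 38.391
SSB = Σnᵢ(x̄ᵢ−x̄)² = 166.031; SSW = ΣΣ(x−x̄ᵢ)² = 587.448
MSB = 166.031/2 = 83.0153; MSW = 587.448/20 = 29.3724
F = MSB/MSW = 2.8263
df = (2, 20)

test statistic = 2.826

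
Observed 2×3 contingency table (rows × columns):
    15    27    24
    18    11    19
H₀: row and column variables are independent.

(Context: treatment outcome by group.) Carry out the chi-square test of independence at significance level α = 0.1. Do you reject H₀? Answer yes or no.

Row totals [66, 48], col totals [33, 38, 43], n=114
χ² = (15−19.11)²/19.11 + (27−22.00)²/22.00 + (24−24.89)²/24.89 + (18−13.89)²/13.89 + (11−16.00)²/16.00 + (19−18.11)²/18.11 = 4.8703
df = 2
p-value (upper-tail) = 0.08759
At α=0.1: p < α → reject H₀

reject H₀: yes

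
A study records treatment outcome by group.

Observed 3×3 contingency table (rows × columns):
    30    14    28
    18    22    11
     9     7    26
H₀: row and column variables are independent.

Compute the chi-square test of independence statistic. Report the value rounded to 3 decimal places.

Row totals [72, 51, 42], col totals [57, 43, 65], n=165
χ² = (30−24.87)²/24.87 + (14−18.76)²/18.76 + (28−28.36)²/28.36 + (18−17.62)²/17.62 + (22−13.29)²/13.29 + (11−20.09)²/20.09 + (9−14.51)²/14.51 + (7−10.95)²/10.95 + (26−16.55)²/16.55 = 21.0162
df = 4

test statistic = 21.016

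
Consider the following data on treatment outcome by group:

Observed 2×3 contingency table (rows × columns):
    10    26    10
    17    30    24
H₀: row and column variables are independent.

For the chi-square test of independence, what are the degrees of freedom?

df = (r−1)(c−1) = (2−1)·(3−1) = 2

degrees of freedom = 2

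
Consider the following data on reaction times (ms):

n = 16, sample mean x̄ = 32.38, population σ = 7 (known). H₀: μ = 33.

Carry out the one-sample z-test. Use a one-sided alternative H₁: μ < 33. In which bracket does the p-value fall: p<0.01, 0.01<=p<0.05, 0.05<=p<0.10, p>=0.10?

SE = σ/√n = 7/√16 = 1.7500
z = (x̄−μ₀)/SE = (32.38−33)/1.7500 = -0.3543
p-value (one-sided, H₁ less) = 0.36156
→ bracket: p>=0.10

p-value bracket: p>=0.10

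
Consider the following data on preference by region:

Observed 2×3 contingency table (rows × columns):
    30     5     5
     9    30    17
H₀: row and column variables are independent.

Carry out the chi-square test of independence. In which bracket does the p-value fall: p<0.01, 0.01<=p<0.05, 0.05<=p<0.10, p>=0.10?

Row totals [40, 56], col totals [39, 35, 22], n=96
χ² = (30−16.25)²/16.25 + (5−14.58)²/14.58 + (5−9.17)²/9.17 + (9−22.75)²/22.75 + (30−20.42)²/20.42 + (17−12.83)²/12.83 = 33.9877
df = 2
p-value (upper-tail) = 0.00000
→ bracket: p<0.01

p-value bracket: p<0.01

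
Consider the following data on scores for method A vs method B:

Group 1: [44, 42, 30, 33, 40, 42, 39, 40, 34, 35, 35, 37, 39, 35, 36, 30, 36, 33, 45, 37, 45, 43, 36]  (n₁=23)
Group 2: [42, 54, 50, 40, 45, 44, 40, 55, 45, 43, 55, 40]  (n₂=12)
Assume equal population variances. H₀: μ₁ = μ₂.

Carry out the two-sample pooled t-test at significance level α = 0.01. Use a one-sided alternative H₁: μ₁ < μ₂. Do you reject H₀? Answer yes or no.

x̄₁=37.652, s₁=4.438, n₁=23
x̄₂=46.083, s₂=5.885, n₂=12
s_p² = [22·4.438² + 11·5.885²]/33 = 24.6707
SE = √(s_p²·(1/23+1/12)) = 1.7688
t = (37.652−46.083)/1.7688 = -4.7667
df = 33
p-value (one-sided, H₁ less) = 0.00002
At α=0.01: p < α → reject H₀

reject H₀: yes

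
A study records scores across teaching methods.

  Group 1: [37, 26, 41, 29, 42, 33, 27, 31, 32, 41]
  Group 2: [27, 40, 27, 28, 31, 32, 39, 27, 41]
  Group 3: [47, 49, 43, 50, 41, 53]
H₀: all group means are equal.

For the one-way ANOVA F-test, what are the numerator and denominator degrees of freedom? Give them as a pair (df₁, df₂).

degrees of freedom = [2, 22]

k = 3 groups, N = 25 total
df = (k−1, N−k) = (3−1, 25−3) = (2, 22)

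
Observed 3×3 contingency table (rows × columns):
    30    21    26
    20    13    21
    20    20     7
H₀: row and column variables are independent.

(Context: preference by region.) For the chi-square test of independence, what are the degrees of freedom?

degrees of freedom = 4

df = (r−1)(c−1) = (3−1)·(3−1) = 4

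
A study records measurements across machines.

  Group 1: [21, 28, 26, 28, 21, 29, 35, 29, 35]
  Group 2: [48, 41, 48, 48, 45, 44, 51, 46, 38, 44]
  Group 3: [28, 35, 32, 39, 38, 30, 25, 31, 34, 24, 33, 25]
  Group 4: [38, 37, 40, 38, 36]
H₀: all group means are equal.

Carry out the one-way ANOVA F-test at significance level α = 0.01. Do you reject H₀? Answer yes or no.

reject H₀: yes

Group means [28.00, 45.30, 31.17, 37.80], grand mean 35.222
SSB = Σnᵢ(x̄ᵢ−x̄)² = 1715.656; SSW = ΣΣ(x−x̄ᵢ)² = 614.567
MSB = 1715.656/3 = 571.8852; MSW = 614.567/32 = 19.2052
F = MSB/MSW = 29.7776
df = (3, 32)
p-value (upper-tail) = 0.00000
At α=0.01: p < α → reject H₀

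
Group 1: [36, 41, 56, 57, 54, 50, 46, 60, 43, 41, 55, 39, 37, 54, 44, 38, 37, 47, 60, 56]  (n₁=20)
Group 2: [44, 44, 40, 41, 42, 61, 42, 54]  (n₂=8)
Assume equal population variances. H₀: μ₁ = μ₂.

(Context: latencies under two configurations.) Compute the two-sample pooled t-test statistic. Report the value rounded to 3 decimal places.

test statistic = 0.456

x̄₁=47.550, s₁=8.363, n₁=20
x̄₂=46.000, s₂=7.464, n₂=8
s_p² = [19·8.363² + 7·7.464²]/26 = 66.1135
SE = √(s_p²·(1/20+1/8)) = 3.4014
t = (47.550−46.000)/3.4014 = 0.4557
df = 26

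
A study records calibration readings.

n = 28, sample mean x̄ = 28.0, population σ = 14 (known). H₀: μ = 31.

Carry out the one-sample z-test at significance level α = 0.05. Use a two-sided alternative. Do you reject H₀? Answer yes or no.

reject H₀: no

SE = σ/√n = 14/√28 = 2.6458
z = (x̄−μ₀)/SE = (28.0−31)/2.6458 = -1.1339
p-value (two-sided) = 0.25684
At α=0.05: p ≥ α → fail to reject H₀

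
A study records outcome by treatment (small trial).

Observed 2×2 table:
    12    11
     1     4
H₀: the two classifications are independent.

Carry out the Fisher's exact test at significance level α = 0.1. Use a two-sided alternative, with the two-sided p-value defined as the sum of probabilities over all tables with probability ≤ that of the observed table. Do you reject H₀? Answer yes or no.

Margins: r₁=23, r₂=5, c₁=13, c₂=15, n=28
p_obs = C(23,12)·C(5,1)/C(28,13); sum pmf over tables with pmf ≤ p_obs
p-value (two-sided) = 0.33333
At α=0.1: p ≥ α → fail to reject H₀

reject H₀: no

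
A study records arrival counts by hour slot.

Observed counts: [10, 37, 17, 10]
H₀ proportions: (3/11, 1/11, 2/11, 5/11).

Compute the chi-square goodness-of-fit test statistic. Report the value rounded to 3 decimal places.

test statistic = 158.908

n = 74; E_i = n·p_i = [20.18, 6.73, 13.45, 33.64]
χ² = (10−20.18)²/20.18 + (37−6.73)²/6.73 + (17−13.45)²/13.45 + (10−33.64)²/33.64 = 158.9077
df = 3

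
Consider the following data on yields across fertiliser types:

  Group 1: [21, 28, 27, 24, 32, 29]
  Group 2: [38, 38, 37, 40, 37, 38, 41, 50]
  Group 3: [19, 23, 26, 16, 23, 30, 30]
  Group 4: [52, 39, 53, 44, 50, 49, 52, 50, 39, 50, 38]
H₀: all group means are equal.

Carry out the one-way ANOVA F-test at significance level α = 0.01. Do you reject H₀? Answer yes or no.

Group means [26.83, 39.88, 23.86, 46.91], grand mean 36.344
SSB = Σnᵢ(x̄ᵢ−x̄)² = 2961.744; SSW = ΣΣ(x−x̄ᵢ)² = 707.475
MSB = 2961.744/3 = 987.2481; MSW = 707.475/28 = 25.2669
F = MSB/MSW = 39.0727
df = (3, 28)
p-value (upper-tail) = 0.00000
At α=0.01: p < α → reject H₀

reject H₀: yes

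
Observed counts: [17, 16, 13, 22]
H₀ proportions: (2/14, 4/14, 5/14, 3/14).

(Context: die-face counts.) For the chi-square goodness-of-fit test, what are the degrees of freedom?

degrees of freedom = 3

df = k − 1 = 4 − 1 = 3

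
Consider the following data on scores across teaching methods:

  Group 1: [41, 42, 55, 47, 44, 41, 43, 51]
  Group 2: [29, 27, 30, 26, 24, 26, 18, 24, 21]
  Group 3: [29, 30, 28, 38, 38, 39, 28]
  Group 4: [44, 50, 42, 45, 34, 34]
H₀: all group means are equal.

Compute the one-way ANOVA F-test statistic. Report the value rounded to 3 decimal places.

Group means [45.50, 25.00, 32.86, 41.50], grand mean 35.600
SSB = Σnᵢ(x̄ᵢ−x̄)² = 2056.843; SSW = ΣΣ(x−x̄ᵢ)² = 662.357
MSB = 2056.843/3 = 685.6143; MSW = 662.357/26 = 25.4753
F = MSB/MSW = 26.9129
df = (3, 26)

test statistic = 26.913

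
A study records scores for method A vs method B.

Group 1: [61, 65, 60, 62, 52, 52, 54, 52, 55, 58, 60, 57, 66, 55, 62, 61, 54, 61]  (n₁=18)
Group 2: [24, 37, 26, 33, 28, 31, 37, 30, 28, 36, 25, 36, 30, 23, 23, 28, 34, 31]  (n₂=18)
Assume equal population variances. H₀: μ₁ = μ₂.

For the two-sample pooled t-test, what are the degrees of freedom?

df = n₁ + n₂ − 2 = 18 + 18 − 2 = 34

degrees of freedom = 34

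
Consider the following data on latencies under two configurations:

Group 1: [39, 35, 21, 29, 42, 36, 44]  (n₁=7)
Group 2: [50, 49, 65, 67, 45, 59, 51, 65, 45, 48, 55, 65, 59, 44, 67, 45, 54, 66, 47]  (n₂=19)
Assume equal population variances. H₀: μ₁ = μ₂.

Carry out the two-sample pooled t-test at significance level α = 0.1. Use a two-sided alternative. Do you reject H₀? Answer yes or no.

x̄₁=35.143, s₁=7.946, n₁=7
x̄₂=55.053, s₂=8.670, n₂=19
s_p² = [6·7.946² + 18·8.670²]/24 = 72.1585
SE = √(s_p²·(1/7+1/19)) = 3.7558
t = (35.143−55.053)/3.7558 = -5.3010
df = 24
p-value (two-sided) = 0.00002
At α=0.1: p < α → reject H₀

reject H₀: yes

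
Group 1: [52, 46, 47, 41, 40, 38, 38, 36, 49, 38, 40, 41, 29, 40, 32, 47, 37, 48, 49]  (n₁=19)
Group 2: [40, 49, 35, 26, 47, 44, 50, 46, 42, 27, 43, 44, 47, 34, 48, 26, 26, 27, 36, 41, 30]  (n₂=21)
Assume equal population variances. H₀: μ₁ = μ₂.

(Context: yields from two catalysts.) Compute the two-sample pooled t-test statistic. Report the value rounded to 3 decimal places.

x̄₁=41.474, s₁=6.177, n₁=19
x̄₂=38.476, s₂=8.600, n₂=21
s_p² = [18·6.177² + 20·8.600²]/38 = 56.9993
SE = √(s_p²·(1/19+1/21)) = 2.3904
t = (41.474−38.476)/2.3904 = 1.2539
df = 38

test statistic = 1.254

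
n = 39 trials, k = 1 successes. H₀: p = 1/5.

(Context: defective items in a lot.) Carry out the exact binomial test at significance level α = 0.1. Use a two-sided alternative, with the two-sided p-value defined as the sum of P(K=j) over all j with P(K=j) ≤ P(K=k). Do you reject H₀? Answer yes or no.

Exact binomial: n=39, k=1, p₀=1/5=0.2000
P(X=j) = C(n,j)·p₀^j·(1−p₀)^(n−j); p = Σ P(X=j) over j with P(X=j) ≤ P(X=1)
p-value (two-sided) = 0.00394
At α=0.1: p < α → reject H₀

reject H₀: yes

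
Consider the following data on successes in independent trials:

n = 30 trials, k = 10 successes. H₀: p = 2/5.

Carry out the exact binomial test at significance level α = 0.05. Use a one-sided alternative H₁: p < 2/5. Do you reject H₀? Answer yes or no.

Exact binomial: n=30, k=10, p₀=2/5=0.4000
P(X≤10) from Σ C(n,i)·p₀^i·(1−p₀)^(n−i)
p-value (one-sided, H₁ less) = 0.29147
At α=0.05: p ≥ α → fail to reject H₀

reject H₀: no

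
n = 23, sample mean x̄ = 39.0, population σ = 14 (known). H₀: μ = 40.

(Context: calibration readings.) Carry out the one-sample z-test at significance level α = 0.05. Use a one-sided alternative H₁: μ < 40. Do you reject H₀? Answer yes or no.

SE = σ/√n = 14/√23 = 2.9192
z = (x̄−μ₀)/SE = (39.0−40)/2.9192 = -0.3426
p-value (one-sided, H₁ less) = 0.36596
At α=0.05: p ≥ α → fail to reject H₀

reject H₀: no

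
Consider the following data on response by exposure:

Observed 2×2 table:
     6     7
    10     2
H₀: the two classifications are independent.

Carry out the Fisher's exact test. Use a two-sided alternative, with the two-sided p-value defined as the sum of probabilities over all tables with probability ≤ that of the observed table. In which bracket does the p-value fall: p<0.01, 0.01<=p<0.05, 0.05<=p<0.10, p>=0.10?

p-value bracket: 0.05<=p<0.10

Margins: r₁=13, r₂=12, c₁=16, c₂=9, n=25
p_obs = C(13,6)·C(12,10)/C(25,16); sum pmf over tables with pmf ≤ p_obs
p-value (two-sided) = 0.09684
→ bracket: 0.05<=p<0.10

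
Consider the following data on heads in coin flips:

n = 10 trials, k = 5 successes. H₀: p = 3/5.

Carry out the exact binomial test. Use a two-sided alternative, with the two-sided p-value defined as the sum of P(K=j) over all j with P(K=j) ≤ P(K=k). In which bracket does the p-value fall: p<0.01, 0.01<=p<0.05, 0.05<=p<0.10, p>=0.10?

Exact binomial: n=10, k=5, p₀=3/5=0.6000
P(X=j) = C(n,j)·p₀^j·(1−p₀)^(n−j); p = Σ P(X=j) over j with P(X=j) ≤ P(X=5)
p-value (two-sided) = 0.53419
→ bracket: p>=0.10

p-value bracket: p>=0.10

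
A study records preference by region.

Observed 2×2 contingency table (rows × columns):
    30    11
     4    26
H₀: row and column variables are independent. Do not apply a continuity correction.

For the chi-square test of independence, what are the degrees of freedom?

degrees of freedom = 1

df = (r−1)(c−1) = (2−1)·(2−1) = 1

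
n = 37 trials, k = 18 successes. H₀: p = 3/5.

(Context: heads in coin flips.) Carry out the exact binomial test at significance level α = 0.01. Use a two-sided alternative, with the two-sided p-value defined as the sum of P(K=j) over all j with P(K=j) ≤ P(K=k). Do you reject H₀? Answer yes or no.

reject H₀: no

Exact binomial: n=37, k=18, p₀=3/5=0.6000
P(X=j) = C(n,j)·p₀^j·(1−p₀)^(n−j); p = Σ P(X=j) over j with P(X=j) ≤ P(X=18)
p-value (two-sided) = 0.18016
At α=0.01: p ≥ α → fail to reject H₀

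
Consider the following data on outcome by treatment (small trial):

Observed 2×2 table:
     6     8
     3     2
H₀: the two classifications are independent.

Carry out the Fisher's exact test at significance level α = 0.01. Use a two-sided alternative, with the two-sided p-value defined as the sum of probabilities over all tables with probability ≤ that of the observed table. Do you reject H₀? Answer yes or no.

reject H₀: no

Margins: r₁=14, r₂=5, c₁=9, c₂=10, n=19
p_obs = C(14,6)·C(5,3)/C(19,9); sum pmf over tables with pmf ≤ p_obs
p-value (two-sided) = 0.62848
At α=0.01: p ≥ α → fail to reject H₀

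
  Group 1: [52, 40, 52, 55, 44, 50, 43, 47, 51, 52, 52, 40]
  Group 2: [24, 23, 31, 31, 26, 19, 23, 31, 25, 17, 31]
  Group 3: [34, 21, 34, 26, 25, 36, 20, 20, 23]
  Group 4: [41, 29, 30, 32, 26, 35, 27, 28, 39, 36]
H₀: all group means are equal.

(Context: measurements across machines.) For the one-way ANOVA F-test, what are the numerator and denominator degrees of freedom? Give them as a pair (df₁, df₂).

degrees of freedom = [3, 38]

k = 4 groups, N = 42 total
df = (k−1, N−k) = (4−1, 42−4) = (3, 38)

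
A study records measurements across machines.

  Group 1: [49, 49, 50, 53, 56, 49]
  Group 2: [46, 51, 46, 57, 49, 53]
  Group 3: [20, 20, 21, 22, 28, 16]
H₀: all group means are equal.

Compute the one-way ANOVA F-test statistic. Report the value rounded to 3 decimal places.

Group means [51.00, 50.33, 21.17], grand mean 40.833
SSB = Σnᵢ(x̄ᵢ−x̄)² = 3482.333; SSW = ΣΣ(x−x̄ᵢ)² = 210.167
MSB = 3482.333/2 = 1741.1667; MSW = 210.167/15 = 14.0111
F = MSB/MSW = 124.2704
df = (2, 15)

test statistic = 124.270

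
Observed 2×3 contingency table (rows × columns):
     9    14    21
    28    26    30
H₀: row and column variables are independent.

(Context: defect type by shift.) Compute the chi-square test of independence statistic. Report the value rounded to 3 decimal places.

Row totals [44, 84], col totals [37, 40, 51], n=128
χ² = (9−12.72)²/12.72 + (14−13.75)²/13.75 + (21−17.53)²/17.53 + (28−24.28)²/24.28 + (26−26.25)²/26.25 + (30−33.47)²/33.47 = 2.7096
df = 2

test statistic = 2.710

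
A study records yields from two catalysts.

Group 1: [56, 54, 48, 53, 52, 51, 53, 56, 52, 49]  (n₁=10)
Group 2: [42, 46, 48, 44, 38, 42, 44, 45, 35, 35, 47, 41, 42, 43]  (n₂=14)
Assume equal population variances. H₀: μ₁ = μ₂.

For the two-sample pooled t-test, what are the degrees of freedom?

df = n₁ + n₂ − 2 = 10 + 14 − 2 = 22

degrees of freedom = 22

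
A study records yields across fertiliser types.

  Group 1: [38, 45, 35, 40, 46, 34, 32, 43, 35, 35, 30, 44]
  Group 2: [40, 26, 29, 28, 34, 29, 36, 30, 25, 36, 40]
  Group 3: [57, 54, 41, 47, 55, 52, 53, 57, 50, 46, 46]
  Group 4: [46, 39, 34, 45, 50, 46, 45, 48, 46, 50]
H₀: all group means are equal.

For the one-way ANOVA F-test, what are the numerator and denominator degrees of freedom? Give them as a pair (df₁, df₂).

degrees of freedom = [3, 40]

k = 4 groups, N = 44 total
df = (k−1, N−k) = (4−1, 44−4) = (3, 40)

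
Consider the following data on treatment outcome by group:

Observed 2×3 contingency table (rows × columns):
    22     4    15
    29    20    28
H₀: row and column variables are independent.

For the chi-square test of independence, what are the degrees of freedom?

df = (r−1)(c−1) = (2−1)·(3−1) = 2

degrees of freedom = 2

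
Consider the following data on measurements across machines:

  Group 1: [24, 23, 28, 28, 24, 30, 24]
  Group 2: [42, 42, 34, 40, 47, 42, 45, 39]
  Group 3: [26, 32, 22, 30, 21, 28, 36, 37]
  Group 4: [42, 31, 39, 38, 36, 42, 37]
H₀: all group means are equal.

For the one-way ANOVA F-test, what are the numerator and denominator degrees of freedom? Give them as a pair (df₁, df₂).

degrees of freedom = [3, 26]

k = 4 groups, N = 30 total
df = (k−1, N−k) = (4−1, 30−4) = (3, 26)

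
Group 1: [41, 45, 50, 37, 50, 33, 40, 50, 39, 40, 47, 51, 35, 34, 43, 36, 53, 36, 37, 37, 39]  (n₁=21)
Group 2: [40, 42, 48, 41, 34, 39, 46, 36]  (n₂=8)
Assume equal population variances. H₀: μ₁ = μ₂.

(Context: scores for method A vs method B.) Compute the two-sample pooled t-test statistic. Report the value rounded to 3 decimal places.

test statistic = 0.334

x̄₁=41.571, s₁=6.297, n₁=21
x̄₂=40.750, s₂=4.683, n₂=8
s_p² = [20·6.297² + 7·4.683²]/27 = 35.0608
SE = √(s_p²·(1/21+1/8)) = 2.4601
t = (41.571−40.750)/2.4601 = 0.3339
df = 27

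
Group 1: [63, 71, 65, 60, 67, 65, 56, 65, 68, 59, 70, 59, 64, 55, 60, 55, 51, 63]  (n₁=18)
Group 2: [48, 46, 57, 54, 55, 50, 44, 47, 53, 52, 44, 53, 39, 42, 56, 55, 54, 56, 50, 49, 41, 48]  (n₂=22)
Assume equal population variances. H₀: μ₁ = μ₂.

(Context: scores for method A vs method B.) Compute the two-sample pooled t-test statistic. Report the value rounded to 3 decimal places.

x̄₁=62.000, s₁=5.531, n₁=18
x̄₂=49.682, s₂=5.322, n₂=22
s_p² = [17·5.531² + 21·5.322²]/38 = 29.3361
SE = √(s_p²·(1/18+1/22)) = 1.7214
t = (62.000−49.682)/1.7214 = 7.1559
df = 38

test statistic = 7.156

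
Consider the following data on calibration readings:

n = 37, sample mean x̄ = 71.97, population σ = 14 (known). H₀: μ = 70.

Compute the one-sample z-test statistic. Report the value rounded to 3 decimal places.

SE = σ/√n = 14/√37 = 2.3016
z = (x̄−μ₀)/SE = (71.97−70)/2.3016 = 0.8559

test statistic = 0.856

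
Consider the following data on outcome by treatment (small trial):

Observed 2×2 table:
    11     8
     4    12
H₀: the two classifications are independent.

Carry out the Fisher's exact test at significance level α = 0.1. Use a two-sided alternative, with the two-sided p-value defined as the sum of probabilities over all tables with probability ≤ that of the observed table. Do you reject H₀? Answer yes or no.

Margins: r₁=19, r₂=16, c₁=15, c₂=20, n=35
p_obs = C(19,11)·C(16,4)/C(35,15); sum pmf over tables with pmf ≤ p_obs
p-value (two-sided) = 0.08656
At α=0.1: p < α → reject H₀

reject H₀: yes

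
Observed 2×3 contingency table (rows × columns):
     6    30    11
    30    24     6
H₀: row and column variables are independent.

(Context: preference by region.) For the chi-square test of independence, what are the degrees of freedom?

degrees of freedom = 2

df = (r−1)(c−1) = (2−1)·(3−1) = 2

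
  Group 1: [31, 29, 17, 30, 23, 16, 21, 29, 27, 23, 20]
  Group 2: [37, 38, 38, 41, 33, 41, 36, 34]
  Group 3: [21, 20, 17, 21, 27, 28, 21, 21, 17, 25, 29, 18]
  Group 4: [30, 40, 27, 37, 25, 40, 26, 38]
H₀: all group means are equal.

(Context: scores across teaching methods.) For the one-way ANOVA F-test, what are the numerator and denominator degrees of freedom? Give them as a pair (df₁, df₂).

degrees of freedom = [3, 35]

k = 4 groups, N = 39 total
df = (k−1, N−k) = (4−1, 39−4) = (3, 35)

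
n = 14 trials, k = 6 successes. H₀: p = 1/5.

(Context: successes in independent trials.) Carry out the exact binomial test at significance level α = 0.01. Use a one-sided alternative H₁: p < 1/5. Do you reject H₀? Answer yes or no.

Exact binomial: n=14, k=6, p₀=1/5=0.2000
P(X≤6) from Σ C(n,i)·p₀^i·(1−p₀)^(n−i)
p-value (one-sided, H₁ less) = 0.98839
At α=0.01: p ≥ α → fail to reject H₀

reject H₀: no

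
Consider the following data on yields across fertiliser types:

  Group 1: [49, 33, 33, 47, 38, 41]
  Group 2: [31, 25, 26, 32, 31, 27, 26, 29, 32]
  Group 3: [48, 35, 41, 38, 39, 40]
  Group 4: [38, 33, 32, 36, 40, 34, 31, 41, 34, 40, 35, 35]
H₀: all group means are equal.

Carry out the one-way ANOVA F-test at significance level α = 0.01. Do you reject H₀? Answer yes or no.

reject H₀: yes

Group means [40.17, 28.78, 40.17, 35.75], grand mean 35.455
SSB = Σnᵢ(x̄ᵢ−x̄)² = 668.710; SSW = ΣΣ(x−x̄ᵢ)² = 511.472
MSB = 668.710/3 = 222.9032; MSW = 511.472/29 = 17.6370
F = MSB/MSW = 12.6384
df = (3, 29)
p-value (upper-tail) = 0.00002
At α=0.01: p < α → reject H₀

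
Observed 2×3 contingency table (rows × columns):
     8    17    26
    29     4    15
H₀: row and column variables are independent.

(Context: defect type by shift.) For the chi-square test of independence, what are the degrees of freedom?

degrees of freedom = 2

df = (r−1)(c−1) = (2−1)·(3−1) = 2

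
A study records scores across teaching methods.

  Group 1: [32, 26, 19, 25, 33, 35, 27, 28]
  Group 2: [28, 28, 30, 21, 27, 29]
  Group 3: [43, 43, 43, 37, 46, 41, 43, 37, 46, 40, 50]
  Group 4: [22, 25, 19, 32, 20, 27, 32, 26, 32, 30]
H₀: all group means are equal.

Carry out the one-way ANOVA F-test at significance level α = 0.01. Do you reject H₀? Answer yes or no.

reject H₀: yes

Group means [28.12, 27.17, 42.64, 26.50], grand mean 32.057
SSB = Σnᵢ(x̄ᵢ−x̄)² = 1807.132; SSW = ΣΣ(x−x̄ᵢ)² = 610.754
MSB = 1807.132/3 = 602.3773; MSW = 610.754/31 = 19.7017
F = MSB/MSW = 30.5748
df = (3, 31)
p-value (upper-tail) = 0.00000
At α=0.01: p < α → reject H₀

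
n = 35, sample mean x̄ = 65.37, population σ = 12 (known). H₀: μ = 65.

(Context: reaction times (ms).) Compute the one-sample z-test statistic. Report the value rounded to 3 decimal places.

test statistic = 0.182

SE = σ/√n = 12/√35 = 2.0284
z = (x̄−μ₀)/SE = (65.37−65)/2.0284 = 0.1824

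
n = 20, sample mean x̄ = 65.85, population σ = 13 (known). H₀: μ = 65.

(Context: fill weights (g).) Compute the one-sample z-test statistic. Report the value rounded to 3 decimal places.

test statistic = 0.292

SE = σ/√n = 13/√20 = 2.9069
z = (x̄−μ₀)/SE = (65.85−65)/2.9069 = 0.2924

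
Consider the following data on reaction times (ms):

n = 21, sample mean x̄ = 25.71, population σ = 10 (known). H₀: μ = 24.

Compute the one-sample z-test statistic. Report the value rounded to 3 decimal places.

test statistic = 0.784

SE = σ/√n = 10/√21 = 2.1822
z = (x̄−μ₀)/SE = (25.71−24)/2.1822 = 0.7836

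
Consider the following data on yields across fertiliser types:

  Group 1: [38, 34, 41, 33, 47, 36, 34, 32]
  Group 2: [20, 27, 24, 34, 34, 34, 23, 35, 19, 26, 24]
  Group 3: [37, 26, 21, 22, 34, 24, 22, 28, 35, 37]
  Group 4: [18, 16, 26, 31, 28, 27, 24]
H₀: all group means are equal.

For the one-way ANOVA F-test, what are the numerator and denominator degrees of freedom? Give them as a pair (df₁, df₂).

k = 4 groups, N = 36 total
df = (k−1, N−k) = (4−1, 36−4) = (3, 32)

degrees of freedom = [3, 32]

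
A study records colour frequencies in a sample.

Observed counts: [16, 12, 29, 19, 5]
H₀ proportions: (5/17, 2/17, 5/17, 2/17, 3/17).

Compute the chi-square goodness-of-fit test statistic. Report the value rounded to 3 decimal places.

n = 81; E_i = n·p_i = [23.82, 9.53, 23.82, 9.53, 14.29]
χ² = (16−23.82)²/23.82 + (12−9.53)²/9.53 + (29−23.82)²/23.82 + (19−9.53)²/9.53 + (5−14.29)²/14.29 = 19.7897
df = 4

test statistic = 19.790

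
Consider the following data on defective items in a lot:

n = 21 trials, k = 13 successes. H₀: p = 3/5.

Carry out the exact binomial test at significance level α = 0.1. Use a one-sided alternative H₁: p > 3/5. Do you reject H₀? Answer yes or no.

reject H₀: no

Exact binomial: n=21, k=13, p₀=3/5=0.6000
P(X≥13) from Σ C(n,i)·p₀^i·(1−p₀)^(n−i)
p-value (one-sided, H₁ greater) = 0.52372
At α=0.1: p ≥ α → fail to reject H₀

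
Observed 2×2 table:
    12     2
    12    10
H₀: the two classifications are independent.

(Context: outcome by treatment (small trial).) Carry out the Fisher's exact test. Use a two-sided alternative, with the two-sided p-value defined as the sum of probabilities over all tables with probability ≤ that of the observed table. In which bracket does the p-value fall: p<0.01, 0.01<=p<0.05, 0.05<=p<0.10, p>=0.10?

Margins: r₁=14, r₂=22, c₁=24, c₂=12, n=36
p_obs = C(14,12)·C(22,12)/C(36,24); sum pmf over tables with pmf ≤ p_obs
p-value (two-sided) = 0.07562
→ bracket: 0.05<=p<0.10

p-value bracket: 0.05<=p<0.10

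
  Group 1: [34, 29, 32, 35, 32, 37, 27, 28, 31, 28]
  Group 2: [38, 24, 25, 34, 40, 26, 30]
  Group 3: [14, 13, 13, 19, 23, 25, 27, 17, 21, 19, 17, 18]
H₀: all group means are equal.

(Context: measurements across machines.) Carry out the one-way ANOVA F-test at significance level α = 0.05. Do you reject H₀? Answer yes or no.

reject H₀: yes

Group means [31.30, 31.00, 18.83], grand mean 26.069
SSB = Σnᵢ(x̄ᵢ−x̄)² = 1072.095; SSW = ΣΣ(x−x̄ᵢ)² = 575.767
MSB = 1072.095/2 = 536.0477; MSW = 575.767/26 = 22.1449
F = MSB/MSW = 24.2064
df = (2, 26)
p-value (upper-tail) = 0.00000
At α=0.05: p < α → reject H₀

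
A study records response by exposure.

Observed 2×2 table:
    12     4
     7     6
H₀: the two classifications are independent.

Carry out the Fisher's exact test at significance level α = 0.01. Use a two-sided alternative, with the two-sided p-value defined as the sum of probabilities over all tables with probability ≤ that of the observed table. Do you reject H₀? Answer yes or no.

Margins: r₁=16, r₂=13, c₁=19, c₂=10, n=29
p_obs = C(16,12)·C(13,7)/C(29,19); sum pmf over tables with pmf ≤ p_obs
p-value (two-sided) = 0.27014
At α=0.01: p ≥ α → fail to reject H₀

reject H₀: no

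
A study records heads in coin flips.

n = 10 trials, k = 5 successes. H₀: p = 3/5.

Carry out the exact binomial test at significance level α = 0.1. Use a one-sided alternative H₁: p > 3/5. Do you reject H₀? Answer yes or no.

reject H₀: no

Exact binomial: n=10, k=5, p₀=3/5=0.6000
P(X≥5) from Σ C(n,i)·p₀^i·(1−p₀)^(n−i)
p-value (one-sided, H₁ greater) = 0.83376
At α=0.1: p ≥ α → fail to reject H₀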